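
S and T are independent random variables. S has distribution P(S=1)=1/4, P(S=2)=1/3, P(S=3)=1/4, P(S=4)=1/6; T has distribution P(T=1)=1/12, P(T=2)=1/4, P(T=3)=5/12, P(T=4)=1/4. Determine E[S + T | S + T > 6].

P(S + T > 6) = 25/144.
Summing (S+T)·P(x,y) over outcomes with S + T > 6 gives 181/144.
E[S + T | S + T > 6] = (181/144) / (25/144) = 181/25.

181/25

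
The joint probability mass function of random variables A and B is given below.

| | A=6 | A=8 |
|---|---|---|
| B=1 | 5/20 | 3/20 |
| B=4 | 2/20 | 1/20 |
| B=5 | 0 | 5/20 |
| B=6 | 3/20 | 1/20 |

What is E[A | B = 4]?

20/3

P(B = 4) = 3/20.
Summing A·P(A=x,B=y) over the conditioning event gives 1.
E[A | B = 4] = (1) / (3/20) = 20/3.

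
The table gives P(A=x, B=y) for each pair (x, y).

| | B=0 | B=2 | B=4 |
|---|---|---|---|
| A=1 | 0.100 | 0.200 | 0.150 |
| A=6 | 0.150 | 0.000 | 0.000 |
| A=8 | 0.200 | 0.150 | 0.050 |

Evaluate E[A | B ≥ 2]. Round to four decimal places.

3.5455

P(B ≥ 2) = 0.550.
Σ A·P over the event = 1·(0.200) + 1·(0.150) + 8·(0.150) + 8·(0.050) = 1.950.
E[A | B ≥ 2] = (1.950) / (0.550) = 3.5455.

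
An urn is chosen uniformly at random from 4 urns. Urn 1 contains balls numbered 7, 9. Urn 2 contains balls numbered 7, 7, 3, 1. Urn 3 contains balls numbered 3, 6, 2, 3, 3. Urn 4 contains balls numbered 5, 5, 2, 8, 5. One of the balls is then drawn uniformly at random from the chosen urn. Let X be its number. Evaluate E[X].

209/40

E[X | urn 1] = (7+9)/2 = 8.
E[X | urn 2] = (7+7+3+1)/4 = 9/2.
E[X | urn 3] = (3+6+2+3+3)/5 = 17/5.
E[X | urn 4] = (5+5+2+8+5)/5 = 5.
E[X] = (1/4)·(8) + (1/4)·(9/2) + (1/4)·(17/5) + (1/4)·(5) = 209/40.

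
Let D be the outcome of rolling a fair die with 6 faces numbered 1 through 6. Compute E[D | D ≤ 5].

3

Given D ≤ 5, D is equally likely to be any of {1, 2, 3, 4, 5}.
E[D | D ≤ 5] = (1 + 2 + 3 + 4 + 5) / 5 = 3.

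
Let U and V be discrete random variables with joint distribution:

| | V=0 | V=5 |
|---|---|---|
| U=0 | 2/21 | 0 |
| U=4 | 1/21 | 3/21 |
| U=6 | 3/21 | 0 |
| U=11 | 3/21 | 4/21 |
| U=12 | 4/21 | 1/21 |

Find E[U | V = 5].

17/2

P(V = 5) = 8/21.
Σ U·P over the event = 4·(3/21) + 11·(4/21) + 12·(1/21) = 68/21.
E[U | V = 5] = (68/21) / (8/21) = 17/2.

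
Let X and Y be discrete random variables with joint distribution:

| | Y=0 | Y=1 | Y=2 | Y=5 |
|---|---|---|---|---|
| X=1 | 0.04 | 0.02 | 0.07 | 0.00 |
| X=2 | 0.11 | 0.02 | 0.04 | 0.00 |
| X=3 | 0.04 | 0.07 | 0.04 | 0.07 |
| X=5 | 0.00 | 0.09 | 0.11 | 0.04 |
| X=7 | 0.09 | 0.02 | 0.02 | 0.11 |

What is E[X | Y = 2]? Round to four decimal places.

P(Y = 2) = 0.28.
Summing X·P(X=x,Y=y) over the conditioning event gives 0.96.
E[X | Y = 2] = (0.96) / (0.28) = 3.4286.

3.4286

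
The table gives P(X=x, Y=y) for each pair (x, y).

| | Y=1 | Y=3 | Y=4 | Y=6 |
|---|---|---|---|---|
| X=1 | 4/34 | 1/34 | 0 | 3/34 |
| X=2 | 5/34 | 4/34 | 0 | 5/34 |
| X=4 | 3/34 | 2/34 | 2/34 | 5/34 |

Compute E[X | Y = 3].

P(Y = 3) = 7/34.
Σ X·P over the event = 1·(1/34) + 2·(4/34) + 4·(2/34) = 1/2.
E[X | Y = 3] = (1/2) / (7/34) = 17/7.

17/7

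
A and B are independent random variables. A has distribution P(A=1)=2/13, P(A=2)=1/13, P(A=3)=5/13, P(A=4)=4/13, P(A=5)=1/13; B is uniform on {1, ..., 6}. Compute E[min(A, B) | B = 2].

P(B = 2) = 1/6.
Summing min(A,B)·P(x,y) over outcomes with B = 2 gives 4/13.
E[min(A, B) | B = 2] = (4/13) / (1/6) = 24/13.

24/13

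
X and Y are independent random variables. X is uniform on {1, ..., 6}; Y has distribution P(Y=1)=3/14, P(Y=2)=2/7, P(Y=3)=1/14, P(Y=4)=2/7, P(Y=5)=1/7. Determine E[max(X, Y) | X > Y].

P(X > Y) = 11/21.
Summing max(X,Y)·P(x,y) over outcomes with X > Y gives 29/12.
E[max(X, Y) | X > Y] = (29/12) / (11/21) = 203/44.

203/44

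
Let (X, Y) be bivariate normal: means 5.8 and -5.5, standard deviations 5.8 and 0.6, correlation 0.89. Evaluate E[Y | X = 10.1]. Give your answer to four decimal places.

-5.1041

The regression of Y on X has slope ρ·σ_Y/σ_X and passes through (μ_X, μ_Y).
E[Y | X=10.1] = -5.5 + (0.89)·(0.6/5.8)·(10.1 − (5.8)) = -5.5 + (0.092069)·(4.3) = -5.1041.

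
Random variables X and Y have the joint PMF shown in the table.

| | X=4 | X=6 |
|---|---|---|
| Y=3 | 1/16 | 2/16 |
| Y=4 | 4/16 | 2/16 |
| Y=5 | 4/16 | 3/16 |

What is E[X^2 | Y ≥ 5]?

P(Y ≥ 5) = 7/16.
Σ X^2·P over the event = 16·(4/16) + 36·(3/16) = 43/4.
E[X^2 | Y ≥ 5] = (43/4) / (7/16) = 172/7.

172/7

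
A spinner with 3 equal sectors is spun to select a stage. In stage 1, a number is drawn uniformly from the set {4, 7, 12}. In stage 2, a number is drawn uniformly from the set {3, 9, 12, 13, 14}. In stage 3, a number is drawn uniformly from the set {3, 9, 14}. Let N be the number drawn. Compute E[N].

E[N | stage 1] = (4+7+12)/3 = 23/3.
E[N | stage 2] = (3+9+12+13+14)/5 = 51/5.
E[N | stage 3] = (3+9+14)/3 = 26/3.
By the law of total expectation,
E[N] = (1/3)·(23/3) + (1/3)·(51/5) + (1/3)·(26/3) = 398/45.

398/45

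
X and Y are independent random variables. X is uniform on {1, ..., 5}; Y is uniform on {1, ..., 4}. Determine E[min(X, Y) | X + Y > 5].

27/10

Outcomes with X + Y > 5: (2,4), (3,3), (3,4), (4,2), (4,3), (4,4), (5,1), (5,2), (5,3), (5,4), each with probability 1/20.
E[min(X, Y) | X + Y > 5] = (2 + 3 + 3 + 2 + 3 + 4 + 1 + 2 + 3 + 4) / 10 = 27/10.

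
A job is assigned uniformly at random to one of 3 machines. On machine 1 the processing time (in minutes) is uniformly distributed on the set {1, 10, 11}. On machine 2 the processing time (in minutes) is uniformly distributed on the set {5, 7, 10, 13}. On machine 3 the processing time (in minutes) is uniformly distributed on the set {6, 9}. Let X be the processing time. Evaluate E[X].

283/36

E[X | machine 1] = (1+10+11)/3 = 22/3.
E[X | machine 2] = (5+7+10+13)/4 = 35/4.
E[X | machine 3] = (6+9)/2 = 15/2.
By the law of total expectation,
E[X] = (1/3)·(22/3) + (1/3)·(35/4) + (1/3)·(15/2) = 283/36.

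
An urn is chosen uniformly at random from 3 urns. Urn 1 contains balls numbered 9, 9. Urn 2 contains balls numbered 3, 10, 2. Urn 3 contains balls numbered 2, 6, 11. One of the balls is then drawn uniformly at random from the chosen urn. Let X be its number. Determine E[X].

61/9

E[X | urn 1] = (9+9)/2 = 9.
E[X | urn 2] = (3+10+2)/3 = 5.
E[X | urn 3] = (2+6+11)/3 = 19/3.
E[X] = (1/3)·(9) + (1/3)·(5) + (1/3)·(19/3) = 61/9.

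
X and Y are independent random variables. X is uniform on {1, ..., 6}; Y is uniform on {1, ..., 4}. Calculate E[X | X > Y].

32/7

P(X > Y) = 7/12.
Summing X·P(x,y) over outcomes with X > Y gives 8/3.
E[X | X > Y] = (8/3) / (7/12) = 32/7.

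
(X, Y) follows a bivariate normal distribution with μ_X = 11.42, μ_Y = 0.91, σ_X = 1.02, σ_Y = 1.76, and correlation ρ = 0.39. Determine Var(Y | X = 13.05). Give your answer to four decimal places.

2.6265

The conditional variance in a bivariate normal is σ_Y²(1 − ρ²), independent of x.
Var(Y | X=13.05) = (1.76)²·(1 − (0.39)²) = 3.0976·0.8479 = 2.6265.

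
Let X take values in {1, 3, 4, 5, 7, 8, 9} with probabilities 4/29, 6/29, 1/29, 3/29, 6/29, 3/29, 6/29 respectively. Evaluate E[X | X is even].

7

P(X is even) = 4/29.
Σ over the event: 4·1/29 + 8·3/29 = 28/29.
E[X | X is even] = (28/29) / (4/29) = 7.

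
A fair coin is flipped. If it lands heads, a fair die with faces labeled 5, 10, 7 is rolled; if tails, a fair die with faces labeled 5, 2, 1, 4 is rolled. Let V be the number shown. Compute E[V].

E[V | heads] = (5+10+7)/3 = 22/3.
E[V | tails] = (5+2+1+4)/4 = 3.
By the law of total expectation,
E[V] = (1/2)·(22/3) + (1/2)·(3) = 31/6.

31/6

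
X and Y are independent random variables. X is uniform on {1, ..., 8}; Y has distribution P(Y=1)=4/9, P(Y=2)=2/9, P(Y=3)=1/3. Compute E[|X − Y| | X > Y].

199/55

P(X > Y) = 55/72.
Summing |X−Y|·P(x,y) over outcomes with X > Y gives 199/72.
E[|X − Y| | X > Y] = (199/72) / (55/72) = 199/55.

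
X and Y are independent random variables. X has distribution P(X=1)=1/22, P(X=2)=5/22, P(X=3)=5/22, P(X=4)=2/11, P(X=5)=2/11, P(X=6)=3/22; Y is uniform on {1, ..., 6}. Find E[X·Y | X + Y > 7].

P(X + Y > 7) = 29/66.
Summing XY·P(x,y) over outcomes with X + Y > 7 gives 395/44.
E[X·Y | X + Y > 7] = (395/44) / (29/66) = 1185/58.

1185/58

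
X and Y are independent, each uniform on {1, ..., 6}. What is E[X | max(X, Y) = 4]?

Outcomes with max(X, Y) = 4: (1,4), (2,4), (3,4), (4,1), (4,2), (4,3), (4,4), each with probability 1/36.
E[X | max(X, Y) = 4] = (1 + 2 + 3 + 4 + 4 + 4 + 4) / 7 = 22/7.

22/7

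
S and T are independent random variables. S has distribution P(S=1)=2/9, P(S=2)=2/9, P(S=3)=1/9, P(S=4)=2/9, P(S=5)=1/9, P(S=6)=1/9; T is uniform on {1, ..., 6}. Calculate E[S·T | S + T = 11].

P(S + T = 11) = 1/27.
Summing ST·P(x,y) over outcomes with S + T = 11 gives 10/9.
E[S·T | S + T = 11] = (10/9) / (1/27) = 30.

30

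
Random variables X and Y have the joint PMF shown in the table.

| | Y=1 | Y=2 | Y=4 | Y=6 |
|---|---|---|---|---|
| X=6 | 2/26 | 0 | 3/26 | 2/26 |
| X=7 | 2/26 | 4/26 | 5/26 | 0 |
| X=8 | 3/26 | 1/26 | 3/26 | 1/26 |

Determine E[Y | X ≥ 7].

53/19

P(X ≥ 7) = 19/26.
Σ Y·P over the event = 1·(2/26) + 2·(4/26) + 4·(5/26) + 1·(3/26) + 2·(1/26) + 4·(3/26) + 6·(1/26) = 53/26.
E[Y | X ≥ 7] = (53/26) / (19/26) = 53/19.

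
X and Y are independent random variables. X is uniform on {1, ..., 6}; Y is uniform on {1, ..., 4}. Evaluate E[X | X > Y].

32/7

P(X > Y) = 7/12.
Summing X·P(x,y) over outcomes with X > Y gives 8/3.
E[X | X > Y] = (8/3) / (7/12) = 32/7.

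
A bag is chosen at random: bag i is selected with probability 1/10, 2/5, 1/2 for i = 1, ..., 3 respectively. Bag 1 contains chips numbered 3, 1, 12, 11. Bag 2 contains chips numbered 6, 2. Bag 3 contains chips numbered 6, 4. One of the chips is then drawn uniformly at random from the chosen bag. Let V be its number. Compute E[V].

191/40

E[V | bag 1] = (3+1+12+11)/4 = 27/4.
E[V | bag 2] = (6+2)/2 = 4.
E[V | bag 3] = (6+4)/2 = 5.
E[V] = (1/10)·(27/4) + (2/5)·(4) + (1/2)·(5) = 191/40.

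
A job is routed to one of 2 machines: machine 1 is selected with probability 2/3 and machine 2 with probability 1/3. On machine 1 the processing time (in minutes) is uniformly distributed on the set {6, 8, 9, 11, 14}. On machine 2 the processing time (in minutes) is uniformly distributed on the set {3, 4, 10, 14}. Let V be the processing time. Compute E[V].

E[V | machine 1] = (6+8+9+11+14)/5 = 48/5.
E[V | machine 2] = (3+4+10+14)/4 = 31/4.
By the law of total expectation,
E[V] = (2/3)·(48/5) + (1/3)·(31/4) = 539/60.

539/60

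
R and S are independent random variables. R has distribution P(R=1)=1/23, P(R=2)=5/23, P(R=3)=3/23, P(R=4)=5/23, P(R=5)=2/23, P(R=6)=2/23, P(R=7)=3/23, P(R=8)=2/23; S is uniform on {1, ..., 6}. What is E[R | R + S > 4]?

P(R + S > 4) = 61/69.
Summing R·P(x,y) over outcomes with R + S > 4 gives 281/69.
E[R | R + S > 4] = (281/69) / (61/69) = 281/61.

281/61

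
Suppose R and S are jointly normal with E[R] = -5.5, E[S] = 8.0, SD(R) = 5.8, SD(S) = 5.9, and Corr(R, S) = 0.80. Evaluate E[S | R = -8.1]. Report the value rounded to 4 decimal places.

5.8841

E[S | R=x] = μ_S + ρ(σ_S/σ_R)(x − μ_R) for jointly normal variables.
E[S | R=-8.1] = 8.0 + (0.80)·(5.9/5.8)·(-8.1 − (-5.5)) = 8.0 + (0.81379)·(-2.6) = 5.8841.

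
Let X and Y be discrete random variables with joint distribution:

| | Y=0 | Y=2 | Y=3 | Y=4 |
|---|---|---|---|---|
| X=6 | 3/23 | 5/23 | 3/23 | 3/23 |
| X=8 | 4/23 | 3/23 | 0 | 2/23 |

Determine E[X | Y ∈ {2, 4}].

88/13

P(Y ∈ {2, 4}) = 13/23.
Σ X·P over the event = 6·(5/23) + 6·(3/23) + 8·(3/23) + 8·(2/23) = 88/23.
E[X | Y ∈ {2, 4}] = (88/23) / (13/23) = 88/13.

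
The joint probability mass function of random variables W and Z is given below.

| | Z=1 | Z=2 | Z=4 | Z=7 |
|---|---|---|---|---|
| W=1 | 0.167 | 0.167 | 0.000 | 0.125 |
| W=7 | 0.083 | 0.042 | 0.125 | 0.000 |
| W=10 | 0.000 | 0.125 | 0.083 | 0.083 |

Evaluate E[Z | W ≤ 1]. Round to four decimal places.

2.9978

P(W ≤ 1) = 0.459.
Summing Z·P(W=x,Z=y) over the conditioning event gives 1.376.
E[Z | W ≤ 1] = (1.376) / (0.459) = 2.9978.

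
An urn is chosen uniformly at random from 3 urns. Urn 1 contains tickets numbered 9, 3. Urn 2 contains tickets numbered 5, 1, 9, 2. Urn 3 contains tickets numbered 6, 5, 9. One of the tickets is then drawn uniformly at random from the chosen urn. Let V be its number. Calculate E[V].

203/36

E[V | urn 1] = (9+3)/2 = 6.
E[V | urn 2] = (5+1+9+2)/4 = 17/4.
E[V | urn 3] = (6+5+9)/3 = 20/3.
By the law of total expectation,
E[V] = (1/3)·(6) + (1/3)·(17/4) + (1/3)·(20/3) = 203/36.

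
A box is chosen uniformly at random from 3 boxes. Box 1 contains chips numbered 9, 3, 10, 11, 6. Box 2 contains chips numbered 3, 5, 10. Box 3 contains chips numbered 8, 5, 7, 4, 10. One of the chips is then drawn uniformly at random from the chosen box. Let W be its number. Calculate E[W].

103/15

E[W | box 1] = (9+3+10+11+6)/5 = 39/5.
E[W | box 2] = (3+5+10)/3 = 6.
E[W | box 3] = (8+5+7+4+10)/5 = 34/5.
E[W] = (1/3)·(39/5) + (1/3)·(6) + (1/3)·(34/5) = 103/15.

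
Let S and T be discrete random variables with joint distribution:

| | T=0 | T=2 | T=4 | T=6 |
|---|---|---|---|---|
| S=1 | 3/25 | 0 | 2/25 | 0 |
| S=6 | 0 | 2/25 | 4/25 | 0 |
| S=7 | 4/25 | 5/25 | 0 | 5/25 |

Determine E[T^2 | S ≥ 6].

P(S ≥ 6) = 4/5.
Σ T^2·P over the event = 4·(2/25) + 16·(4/25) + 0·(4/25) + 4·(5/25) + 36·(5/25) = 272/25.
E[T^2 | S ≥ 6] = (272/25) / (4/5) = 68/5.

68/5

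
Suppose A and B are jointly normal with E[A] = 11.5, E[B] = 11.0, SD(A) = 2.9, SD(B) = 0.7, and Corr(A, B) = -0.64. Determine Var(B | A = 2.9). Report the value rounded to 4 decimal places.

0.2893

The conditional variance in a bivariate normal is σ_B²(1 − ρ²), independent of x.
Var(B | A=2.9) = (0.7)²·(1 − (-0.64)²) = 0.49·0.5904 = 0.2893.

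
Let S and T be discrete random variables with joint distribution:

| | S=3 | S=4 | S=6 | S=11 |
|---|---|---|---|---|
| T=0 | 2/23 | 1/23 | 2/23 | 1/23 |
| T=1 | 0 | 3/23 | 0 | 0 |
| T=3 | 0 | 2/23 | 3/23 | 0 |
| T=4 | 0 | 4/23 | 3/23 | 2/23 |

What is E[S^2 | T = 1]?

P(T = 1) = 3/23.
Σ S^2·P over the event = 16·(3/23) = 48/23.
E[S^2 | T = 1] = (48/23) / (3/23) = 16.

16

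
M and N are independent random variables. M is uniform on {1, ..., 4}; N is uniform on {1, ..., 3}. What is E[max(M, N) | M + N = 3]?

2

Outcomes with M + N = 3: (1,2), (2,1), each with probability 1/12.
E[max(M, N) | M + N = 3] = (2 + 2) / 2 = 2.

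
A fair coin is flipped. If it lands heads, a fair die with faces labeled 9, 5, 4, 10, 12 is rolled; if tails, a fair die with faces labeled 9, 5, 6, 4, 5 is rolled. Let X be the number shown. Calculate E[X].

69/10

E[X | heads] = (9+5+4+10+12)/5 = 8.
E[X | tails] = (9+5+6+4+5)/5 = 29/5.
By the law of total expectation,
E[X] = (1/2)·(8) + (1/2)·(29/5) = 69/10.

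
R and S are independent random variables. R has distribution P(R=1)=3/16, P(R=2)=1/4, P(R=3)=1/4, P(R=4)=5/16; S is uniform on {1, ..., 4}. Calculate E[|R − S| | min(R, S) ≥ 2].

35/39

P(min(R, S) ≥ 2) = 39/64.
Summing |R−S|·P(x,y) over outcomes with min(R, S) ≥ 2 gives 35/64.
E[|R − S| | min(R, S) ≥ 2] = (35/64) / (39/64) = 35/39.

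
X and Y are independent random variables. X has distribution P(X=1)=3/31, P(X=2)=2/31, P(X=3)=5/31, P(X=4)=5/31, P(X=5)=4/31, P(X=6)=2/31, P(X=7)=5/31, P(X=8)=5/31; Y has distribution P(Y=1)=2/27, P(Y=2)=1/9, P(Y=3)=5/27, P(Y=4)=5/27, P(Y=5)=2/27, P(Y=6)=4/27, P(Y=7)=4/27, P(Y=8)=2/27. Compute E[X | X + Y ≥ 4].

2000/409

P(X + Y ≥ 4) = 818/837.
Summing X·P(x,y) over outcomes with X + Y ≥ 4 gives 4000/837.
E[X | X + Y ≥ 4] = (4000/837) / (818/837) = 2000/409.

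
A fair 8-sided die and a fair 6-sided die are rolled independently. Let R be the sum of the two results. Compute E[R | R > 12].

40/3

P(R > 12) = 1/16.
Σ over the event: 13·1/24 + 14·1/48 = 5/6.
E[R | R > 12] = (5/6) / (1/16) = 40/3.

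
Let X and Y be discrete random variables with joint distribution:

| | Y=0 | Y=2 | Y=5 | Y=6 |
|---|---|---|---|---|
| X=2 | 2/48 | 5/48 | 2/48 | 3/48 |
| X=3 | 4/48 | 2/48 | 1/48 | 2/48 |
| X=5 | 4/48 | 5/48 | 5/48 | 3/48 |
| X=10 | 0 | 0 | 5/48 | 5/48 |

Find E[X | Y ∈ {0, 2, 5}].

159/35

P(Y ∈ {0, 2, 5}) = 35/48.
Summing X·P(X=x,Y=y) over the conditioning event gives 53/16.
E[X | Y ∈ {0, 2, 5}] = (53/16) / (35/48) = 159/35.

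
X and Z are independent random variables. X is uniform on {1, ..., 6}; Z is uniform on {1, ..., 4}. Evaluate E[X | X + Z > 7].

16/3

Outcomes with X + Z > 7: (4,4), (5,3), (5,4), (6,2), (6,3), (6,4), each with probability 1/24.
E[X | X + Z > 7] = (4 + 5 + 5 + 6 + 6 + 6) / 6 = 16/3.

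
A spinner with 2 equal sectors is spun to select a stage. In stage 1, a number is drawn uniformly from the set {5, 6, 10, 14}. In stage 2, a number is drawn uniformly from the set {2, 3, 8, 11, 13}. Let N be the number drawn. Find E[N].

323/40

E[N | stage 1] = (5+6+10+14)/4 = 35/4.
E[N | stage 2] = (2+3+8+11+13)/5 = 37/5.
E[N] = (1/2)·(35/4) + (1/2)·(37/5) = 323/40.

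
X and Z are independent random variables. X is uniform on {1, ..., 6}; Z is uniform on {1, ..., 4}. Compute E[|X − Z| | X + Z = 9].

2

P(X + Z = 9) = 1/12.
Summing |X−Z|·P(x,y) over outcomes with X + Z = 9 gives 1/6.
E[|X − Z| | X + Z = 9] = (1/6) / (1/12) = 2.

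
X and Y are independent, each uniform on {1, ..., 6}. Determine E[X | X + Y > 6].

P(X + Y > 6) = 7/12.
Summing X·P(x,y) over outcomes with X + Y > 6 gives 91/36.
E[X | X + Y > 6] = (91/36) / (7/12) = 13/3.

13/3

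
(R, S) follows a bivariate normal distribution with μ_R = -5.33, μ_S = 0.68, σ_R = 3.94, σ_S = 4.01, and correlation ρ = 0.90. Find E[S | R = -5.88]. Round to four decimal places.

0.1762

The regression of S on R has slope ρ·σ_S/σ_R and passes through (μ_R, μ_S).
E[S | R=-5.88] = 0.68 + (0.90)·(4.01/3.94)·(-5.88 − (-5.33)) = 0.68 + (0.91599)·(-0.55) = 0.1762.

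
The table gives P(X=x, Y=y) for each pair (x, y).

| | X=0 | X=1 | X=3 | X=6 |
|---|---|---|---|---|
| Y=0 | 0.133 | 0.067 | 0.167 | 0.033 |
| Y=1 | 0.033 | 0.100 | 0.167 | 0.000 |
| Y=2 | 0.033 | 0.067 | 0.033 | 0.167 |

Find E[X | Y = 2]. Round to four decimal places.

3.8933

P(Y = 2) = 0.300.
Σ X·P over the event = 0·(0.033) + 1·(0.067) + 3·(0.033) + 6·(0.167) = 1.168.
E[X | Y = 2] = (1.168) / (0.300) = 3.8933.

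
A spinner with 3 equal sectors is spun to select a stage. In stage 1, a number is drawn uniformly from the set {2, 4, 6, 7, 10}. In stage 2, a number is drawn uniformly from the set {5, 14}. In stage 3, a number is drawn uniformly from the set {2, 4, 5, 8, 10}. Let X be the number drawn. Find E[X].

E[X | stage 1] = (2+4+6+7+10)/5 = 29/5.
E[X | stage 2] = (5+14)/2 = 19/2.
E[X | stage 3] = (2+4+5+8+10)/5 = 29/5.
E[X] = (1/3)·(29/5) + (1/3)·(19/2) + (1/3)·(29/5) = 211/30.

211/30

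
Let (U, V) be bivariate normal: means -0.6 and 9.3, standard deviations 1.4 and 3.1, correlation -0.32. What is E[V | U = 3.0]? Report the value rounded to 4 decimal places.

6.7491

E[V | U=x] = μ_V + ρ(σ_V/σ_U)(x − μ_U) for jointly normal variables.
E[V | U=3.0] = 9.3 + (-0.32)·(3.1/1.4)·(3.0 − (-0.6)) = 9.3 + (-0.70857)·(3.6) = 6.7491.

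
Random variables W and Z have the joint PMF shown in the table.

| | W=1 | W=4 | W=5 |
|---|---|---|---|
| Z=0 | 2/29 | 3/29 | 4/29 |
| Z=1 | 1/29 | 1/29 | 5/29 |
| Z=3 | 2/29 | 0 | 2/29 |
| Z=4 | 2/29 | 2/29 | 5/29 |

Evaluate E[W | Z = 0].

34/9

P(Z = 0) = 9/29.
Summing W·P(W=x,Z=y) over the conditioning event gives 34/29.
E[W | Z = 0] = (34/29) / (9/29) = 34/9.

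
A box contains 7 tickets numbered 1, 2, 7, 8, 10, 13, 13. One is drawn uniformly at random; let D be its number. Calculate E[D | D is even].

P(D is even) = 3/7.
Σ over the event: 2·1/7 + 8·1/7 + 10·1/7 = 20/7.
E[D | D is even] = (20/7) / (3/7) = 20/3.

20/3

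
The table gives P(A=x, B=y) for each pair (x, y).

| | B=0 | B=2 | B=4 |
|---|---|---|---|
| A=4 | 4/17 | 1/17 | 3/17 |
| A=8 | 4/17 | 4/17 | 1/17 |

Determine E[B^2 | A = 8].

32/9

P(A = 8) = 9/17.
Σ B^2·P over the event = 0·(4/17) + 4·(4/17) + 16·(1/17) = 32/17.
E[B^2 | A = 8] = (32/17) / (9/17) = 32/9.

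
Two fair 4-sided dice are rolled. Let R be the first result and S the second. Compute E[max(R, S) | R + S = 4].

Outcomes with R + S = 4: (1,3), (2,2), (3,1), each with probability 1/16.
E[max(R, S) | R + S = 4] = (3 + 2 + 3) / 3 = 8/3.

8/3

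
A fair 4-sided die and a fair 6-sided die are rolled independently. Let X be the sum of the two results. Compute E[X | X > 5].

P(X > 5) = 7/12.
Σ over the event: 6·1/6 + 7·1/6 + 8·1/8 + 9·1/12 + 10·1/24 = 13/3.
E[X | X > 5] = (13/3) / (7/12) = 52/7.

52/7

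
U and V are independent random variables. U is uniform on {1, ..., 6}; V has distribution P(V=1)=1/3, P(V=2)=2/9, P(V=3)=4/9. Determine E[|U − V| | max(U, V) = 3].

20/17

P(max(U, V) = 3) = 17/54.
Summing |U−V|·P(x,y) over outcomes with max(U, V) = 3 gives 10/27.
E[|U − V| | max(U, V) = 3] = (10/27) / (17/54) = 20/17.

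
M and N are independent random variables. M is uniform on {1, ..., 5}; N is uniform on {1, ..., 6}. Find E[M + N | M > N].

P(M > N) = 1/3.
Summing (M+N)·P(x,y) over outcomes with M > N gives 2.
E[M + N | M > N] = (2) / (1/3) = 6.

6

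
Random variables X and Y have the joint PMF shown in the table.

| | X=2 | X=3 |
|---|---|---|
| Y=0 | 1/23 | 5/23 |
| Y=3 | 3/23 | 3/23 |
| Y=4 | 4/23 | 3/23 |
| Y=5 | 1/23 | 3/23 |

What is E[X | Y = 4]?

P(Y = 4) = 7/23.
Σ X·P over the event = 2·(4/23) + 3·(3/23) = 17/23.
E[X | Y = 4] = (17/23) / (7/23) = 17/7.

17/7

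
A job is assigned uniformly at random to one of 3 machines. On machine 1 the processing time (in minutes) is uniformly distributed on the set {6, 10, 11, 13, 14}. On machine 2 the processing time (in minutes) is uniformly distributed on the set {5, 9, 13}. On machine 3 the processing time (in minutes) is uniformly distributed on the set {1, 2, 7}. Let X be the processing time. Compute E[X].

347/45

E[X | machine 1] = (6+10+11+13+14)/5 = 54/5.
E[X | machine 2] = (5+9+13)/3 = 9.
E[X | machine 3] = (1+2+7)/3 = 10/3.
By the law of total expectation,
E[X] = (1/3)·(54/5) + (1/3)·(9) + (1/3)·(10/3) = 347/45.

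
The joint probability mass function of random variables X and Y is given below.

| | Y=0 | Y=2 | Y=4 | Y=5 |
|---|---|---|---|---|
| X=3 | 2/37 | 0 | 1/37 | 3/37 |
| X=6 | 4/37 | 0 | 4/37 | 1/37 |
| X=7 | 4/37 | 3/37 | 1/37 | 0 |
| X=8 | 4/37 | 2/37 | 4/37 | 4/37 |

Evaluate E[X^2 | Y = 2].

P(Y = 2) = 5/37.
Σ X^2·P over the event = 49·(3/37) + 64·(2/37) = 275/37.
E[X^2 | Y = 2] = (275/37) / (5/37) = 55.

55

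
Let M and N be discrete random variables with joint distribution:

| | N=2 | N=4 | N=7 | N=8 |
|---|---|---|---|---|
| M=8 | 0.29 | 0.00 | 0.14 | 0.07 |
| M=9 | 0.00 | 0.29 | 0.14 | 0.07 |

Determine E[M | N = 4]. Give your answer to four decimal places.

P(N = 4) = 0.29.
Summing M·P(M=x,N=y) over the conditioning event gives 2.61.
E[M | N = 4] = (2.61) / (0.29) = 9.0000.

9.0000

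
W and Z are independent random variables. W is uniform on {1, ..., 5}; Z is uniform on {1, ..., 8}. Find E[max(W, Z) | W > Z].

P(W > Z) = 1/4.
Summing max(W,Z)·P(x,y) over outcomes with W > Z gives 1.
E[max(W, Z) | W > Z] = (1) / (1/4) = 4.

4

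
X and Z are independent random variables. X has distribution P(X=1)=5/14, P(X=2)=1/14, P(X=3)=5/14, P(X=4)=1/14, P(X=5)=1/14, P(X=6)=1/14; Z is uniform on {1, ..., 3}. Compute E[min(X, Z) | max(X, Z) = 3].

37/21

P(max(X, Z) = 3) = 1/2.
Summing min(X,Z)·P(x,y) over outcomes with max(X, Z) = 3 gives 37/42.
E[min(X, Z) | max(X, Z) = 3] = (37/42) / (1/2) = 37/21.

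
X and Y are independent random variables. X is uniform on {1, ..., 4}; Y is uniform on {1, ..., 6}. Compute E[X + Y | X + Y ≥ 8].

26/3

P(X + Y ≥ 8) = 1/4.
Summing (X+Y)·P(x,y) over outcomes with X + Y ≥ 8 gives 13/6.
E[X + Y | X + Y ≥ 8] = (13/6) / (1/4) = 26/3.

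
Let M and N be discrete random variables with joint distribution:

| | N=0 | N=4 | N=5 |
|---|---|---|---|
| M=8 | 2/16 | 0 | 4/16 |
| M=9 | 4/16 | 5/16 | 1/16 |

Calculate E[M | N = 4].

P(N = 4) = 5/16.
Summing M·P(M=x,N=y) over the conditioning event gives 45/16.
E[M | N = 4] = (45/16) / (5/16) = 9.

9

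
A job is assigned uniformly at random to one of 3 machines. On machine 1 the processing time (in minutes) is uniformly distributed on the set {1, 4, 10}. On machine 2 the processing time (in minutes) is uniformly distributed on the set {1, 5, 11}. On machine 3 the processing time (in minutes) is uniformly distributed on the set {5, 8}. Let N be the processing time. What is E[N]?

103/18

E[N | machine 1] = (1+4+10)/3 = 5.
E[N | machine 2] = (1+5+11)/3 = 17/3.
E[N | machine 3] = (5+8)/2 = 13/2.
By the law of total expectation,
E[N] = (1/3)·(5) + (1/3)·(17/3) + (1/3)·(13/2) = 103/18.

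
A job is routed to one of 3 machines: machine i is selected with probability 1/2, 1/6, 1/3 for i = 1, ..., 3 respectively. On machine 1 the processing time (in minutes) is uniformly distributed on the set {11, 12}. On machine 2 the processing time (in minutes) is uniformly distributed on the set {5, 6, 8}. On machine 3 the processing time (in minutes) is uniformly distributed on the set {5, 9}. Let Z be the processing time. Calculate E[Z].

329/36

E[Z | machine 1] = (11+12)/2 = 23/2.
E[Z | machine 2] = (5+6+8)/3 = 19/3.
E[Z | machine 3] = (5+9)/2 = 7.
By the law of total expectation,
E[Z] = (1/2)·(23/2) + (1/6)·(19/3) + (1/3)·(7) = 329/36.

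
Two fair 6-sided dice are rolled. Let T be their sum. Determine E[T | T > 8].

10

P(T > 8) = 5/18.
Σ over the event: 9·1/9 + 10·1/12 + 11·1/18 + 12·1/36 = 25/9.
E[T | T > 8] = (25/9) / (5/18) = 10.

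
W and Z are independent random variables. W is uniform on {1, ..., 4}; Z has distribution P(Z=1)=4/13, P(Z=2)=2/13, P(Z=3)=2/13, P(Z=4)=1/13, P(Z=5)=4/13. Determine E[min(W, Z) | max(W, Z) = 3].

P(max(W, Z) = 3) = 3/13.
Summing min(W,Z)·P(x,y) over outcomes with max(W, Z) = 3 gives 5/13.
E[min(W, Z) | max(W, Z) = 3] = (5/13) / (3/13) = 5/3.

5/3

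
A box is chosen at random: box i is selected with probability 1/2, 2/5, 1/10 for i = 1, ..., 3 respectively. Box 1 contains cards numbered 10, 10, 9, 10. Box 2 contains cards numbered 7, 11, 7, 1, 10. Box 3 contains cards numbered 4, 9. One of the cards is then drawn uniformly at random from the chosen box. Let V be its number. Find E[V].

E[V | box 1] = (10+10+9+10)/4 = 39/4.
E[V | box 2] = (7+11+7+1+10)/5 = 36/5.
E[V | box 3] = (4+9)/2 = 13/2.
E[V] = (1/2)·(39/4) + (2/5)·(36/5) + (1/10)·(13/2) = 1681/200.

1681/200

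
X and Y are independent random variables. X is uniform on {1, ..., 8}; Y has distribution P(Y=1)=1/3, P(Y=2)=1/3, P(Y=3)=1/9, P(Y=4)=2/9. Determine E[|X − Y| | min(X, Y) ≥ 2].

P(min(X, Y) ≥ 2) = 7/12.
Summing |X−Y|·P(x,y) over outcomes with min(X, Y) ≥ 2 gives 35/24.
E[|X − Y| | min(X, Y) ≥ 2] = (35/24) / (7/12) = 5/2.

5/2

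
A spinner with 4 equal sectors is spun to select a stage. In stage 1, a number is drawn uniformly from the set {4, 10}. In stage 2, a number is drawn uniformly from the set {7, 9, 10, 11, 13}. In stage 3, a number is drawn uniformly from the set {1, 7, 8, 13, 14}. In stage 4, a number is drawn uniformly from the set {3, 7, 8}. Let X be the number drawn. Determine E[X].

79/10

E[X | stage 1] = (4+10)/2 = 7.
E[X | stage 2] = (7+9+10+11+13)/5 = 10.
E[X | stage 3] = (1+7+8+13+14)/5 = 43/5.
E[X | stage 4] = (3+7+8)/3 = 6.
E[X] = (1/4)·(7) + (1/4)·(10) + (1/4)·(43/5) + (1/4)·(6) = 79/10.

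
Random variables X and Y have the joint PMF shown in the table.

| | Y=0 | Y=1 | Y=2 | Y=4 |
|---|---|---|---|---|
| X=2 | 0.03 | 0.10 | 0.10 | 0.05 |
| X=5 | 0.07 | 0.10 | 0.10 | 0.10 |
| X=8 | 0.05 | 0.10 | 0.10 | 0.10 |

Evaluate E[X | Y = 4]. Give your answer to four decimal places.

P(Y = 4) = 0.25.
Σ X·P over the event = 2·(0.05) + 5·(0.10) + 8·(0.10) = 1.40.
E[X | Y = 4] = (1.40) / (0.25) = 5.6000.

5.6000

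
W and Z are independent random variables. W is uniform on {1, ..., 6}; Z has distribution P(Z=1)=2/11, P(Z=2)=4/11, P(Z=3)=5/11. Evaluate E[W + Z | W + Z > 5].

65/9

P(W + Z > 5) = 6/11.
Summing (W+Z)·P(x,y) over outcomes with W + Z > 5 gives 130/33.
E[W + Z | W + Z > 5] = (130/33) / (6/11) = 65/9.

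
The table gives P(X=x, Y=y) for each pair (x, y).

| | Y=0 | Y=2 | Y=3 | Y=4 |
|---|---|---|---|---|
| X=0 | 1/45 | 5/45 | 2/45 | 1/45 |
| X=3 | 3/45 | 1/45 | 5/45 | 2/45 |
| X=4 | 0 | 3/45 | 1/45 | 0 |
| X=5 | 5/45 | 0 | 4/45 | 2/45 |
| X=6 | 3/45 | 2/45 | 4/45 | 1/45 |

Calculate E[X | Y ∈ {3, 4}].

P(Y ∈ {3, 4}) = 22/45.
Summing X·P(X=x,Y=y) over the conditioning event gives 17/9.
E[X | Y ∈ {3, 4}] = (17/9) / (22/45) = 85/22.

85/22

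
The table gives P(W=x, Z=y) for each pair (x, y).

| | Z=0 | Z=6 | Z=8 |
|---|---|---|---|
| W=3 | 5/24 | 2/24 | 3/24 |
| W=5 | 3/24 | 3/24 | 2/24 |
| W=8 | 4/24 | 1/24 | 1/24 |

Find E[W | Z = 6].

P(Z = 6) = 1/4.
Summing W·P(W=x,Z=y) over the conditioning event gives 29/24.
E[W | Z = 6] = (29/24) / (1/4) = 29/6.

29/6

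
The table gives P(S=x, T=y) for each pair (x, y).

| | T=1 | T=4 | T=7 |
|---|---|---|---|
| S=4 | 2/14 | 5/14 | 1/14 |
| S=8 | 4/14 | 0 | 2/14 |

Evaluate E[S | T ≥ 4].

5

P(T ≥ 4) = 4/7.
Σ S·P over the event = 4·(5/14) + 4·(1/14) + 8·(2/14) = 20/7.
E[S | T ≥ 4] = (20/7) / (4/7) = 5.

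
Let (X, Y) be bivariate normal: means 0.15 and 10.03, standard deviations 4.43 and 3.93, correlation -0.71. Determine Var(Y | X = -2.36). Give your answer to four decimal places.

Var(Y | X=x) = (1 − ρ²)·σ_Y².
Var(Y | X=-2.36) = (3.93)²·(1 − (-0.71)²) = 15.4449·0.4959 = 7.6591.

7.6591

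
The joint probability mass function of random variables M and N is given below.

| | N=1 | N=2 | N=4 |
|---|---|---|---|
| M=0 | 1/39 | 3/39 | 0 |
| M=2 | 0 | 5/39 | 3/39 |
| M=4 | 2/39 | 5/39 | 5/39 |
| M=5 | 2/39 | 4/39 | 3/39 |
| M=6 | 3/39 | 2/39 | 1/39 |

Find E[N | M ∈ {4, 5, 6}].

P(M ∈ {4, 5, 6}) = 9/13.
Summing N·P(M=x,N=y) over the conditioning event gives 5/3.
E[N | M ∈ {4, 5, 6}] = (5/3) / (9/13) = 65/27.

65/27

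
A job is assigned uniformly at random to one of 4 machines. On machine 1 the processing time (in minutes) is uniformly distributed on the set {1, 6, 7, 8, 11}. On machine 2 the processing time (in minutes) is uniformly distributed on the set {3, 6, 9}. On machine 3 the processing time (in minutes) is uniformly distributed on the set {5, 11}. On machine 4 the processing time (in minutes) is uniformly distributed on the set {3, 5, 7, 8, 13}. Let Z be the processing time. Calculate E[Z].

E[Z | machine 1] = (1+6+7+8+11)/5 = 33/5.
E[Z | machine 2] = (3+6+9)/3 = 6.
E[Z | machine 3] = (5+11)/2 = 8.
E[Z | machine 4] = (3+5+7+8+13)/5 = 36/5.
By the law of total expectation,
E[Z] = (1/4)·(33/5) + (1/4)·(6) + (1/4)·(8) + (1/4)·(36/5) = 139/20.

139/20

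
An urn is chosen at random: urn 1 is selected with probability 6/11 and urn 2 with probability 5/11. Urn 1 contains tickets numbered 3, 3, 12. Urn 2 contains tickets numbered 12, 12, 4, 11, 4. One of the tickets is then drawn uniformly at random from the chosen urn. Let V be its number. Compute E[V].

79/11

E[V | urn 1] = (3+3+12)/3 = 6.
E[V | urn 2] = (12+12+4+11+4)/5 = 43/5.
By the law of total expectation,
E[V] = (6/11)·(6) + (5/11)·(43/5) = 79/11.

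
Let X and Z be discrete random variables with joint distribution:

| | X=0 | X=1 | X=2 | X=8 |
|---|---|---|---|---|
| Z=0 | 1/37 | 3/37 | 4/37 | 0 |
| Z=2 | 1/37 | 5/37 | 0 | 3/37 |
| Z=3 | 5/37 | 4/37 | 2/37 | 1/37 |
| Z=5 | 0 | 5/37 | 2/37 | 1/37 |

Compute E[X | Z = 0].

P(Z = 0) = 8/37.
Σ X·P over the event = 0·(1/37) + 1·(3/37) + 2·(4/37) = 11/37.
E[X | Z = 0] = (11/37) / (8/37) = 11/8.

11/8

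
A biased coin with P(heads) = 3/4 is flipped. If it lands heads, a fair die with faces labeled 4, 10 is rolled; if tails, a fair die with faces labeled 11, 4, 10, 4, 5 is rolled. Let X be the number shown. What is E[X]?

139/20

E[X | heads] = (4+10)/2 = 7.
E[X | tails] = (11+4+10+4+5)/5 = 34/5.
By the law of total expectation,
E[X] = (3/4)·(7) + (1/4)·(34/5) = 139/20.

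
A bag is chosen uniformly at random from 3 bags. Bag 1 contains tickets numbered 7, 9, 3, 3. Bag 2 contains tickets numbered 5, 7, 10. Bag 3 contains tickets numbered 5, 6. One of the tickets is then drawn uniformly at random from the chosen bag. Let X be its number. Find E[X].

55/9

E[X | bag 1] = (7+9+3+3)/4 = 11/2.
E[X | bag 2] = (5+7+10)/3 = 22/3.
E[X | bag 3] = (5+6)/2 = 11/2.
E[X] = (1/3)·(11/2) + (1/3)·(22/3) + (1/3)·(11/2) = 55/9.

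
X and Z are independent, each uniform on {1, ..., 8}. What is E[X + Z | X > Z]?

P(X > Z) = 7/16.
Summing (X+Z)·P(x,y) over outcomes with X > Z gives 63/16.
E[X + Z | X > Z] = (63/16) / (7/16) = 9.

9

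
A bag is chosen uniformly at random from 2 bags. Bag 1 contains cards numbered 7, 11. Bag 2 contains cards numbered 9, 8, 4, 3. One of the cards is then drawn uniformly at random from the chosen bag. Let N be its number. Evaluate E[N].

15/2

E[N | bag 1] = (7+11)/2 = 9.
E[N | bag 2] = (9+8+4+3)/4 = 6.
By the law of total expectation,
E[N] = (1/2)·(9) + (1/2)·(6) = 15/2.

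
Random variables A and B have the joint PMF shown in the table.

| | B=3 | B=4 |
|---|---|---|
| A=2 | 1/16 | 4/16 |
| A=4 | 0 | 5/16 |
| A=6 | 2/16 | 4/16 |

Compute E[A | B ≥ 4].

P(B ≥ 4) = 13/16.
Σ A·P over the event = 2·(4/16) + 4·(5/16) + 6·(4/16) = 13/4.
E[A | B ≥ 4] = (13/4) / (13/16) = 4.

4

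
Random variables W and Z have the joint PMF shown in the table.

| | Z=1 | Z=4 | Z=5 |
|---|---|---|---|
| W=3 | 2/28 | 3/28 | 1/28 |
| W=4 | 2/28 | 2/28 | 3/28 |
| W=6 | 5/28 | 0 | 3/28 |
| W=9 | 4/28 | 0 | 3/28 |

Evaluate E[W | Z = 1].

P(Z = 1) = 13/28.
Σ W·P over the event = 3·(2/28) + 4·(2/28) + 6·(5/28) + 9·(4/28) = 20/7.
E[W | Z = 1] = (20/7) / (13/28) = 80/13.

80/13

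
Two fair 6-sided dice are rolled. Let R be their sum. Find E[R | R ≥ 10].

P(R ≥ 10) = 1/6.
Σ over the event: 10·1/12 + 11·1/18 + 12·1/36 = 16/9.
E[R | R ≥ 10] = (16/9) / (1/6) = 32/3.

32/3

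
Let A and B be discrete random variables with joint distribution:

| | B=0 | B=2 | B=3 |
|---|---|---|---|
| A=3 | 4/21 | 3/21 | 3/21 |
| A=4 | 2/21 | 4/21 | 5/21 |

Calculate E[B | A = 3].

P(A = 3) = 10/21.
Σ B·P over the event = 0·(4/21) + 2·(3/21) + 3·(3/21) = 5/7.
E[B | A = 3] = (5/7) / (10/21) = 3/2.

3/2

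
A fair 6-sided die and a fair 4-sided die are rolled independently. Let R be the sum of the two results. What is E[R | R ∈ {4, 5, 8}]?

28/5

P(R ∈ {4, 5, 8}) = 5/12.
Σ over the event: 4·1/8 + 5·1/6 + 8·1/8 = 7/3.
E[R | R ∈ {4, 5, 8}] = (7/3) / (5/12) = 28/5.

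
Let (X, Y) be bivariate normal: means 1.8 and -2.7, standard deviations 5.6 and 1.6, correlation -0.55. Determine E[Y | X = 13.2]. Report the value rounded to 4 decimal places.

For a bivariate normal, E[Y | X=x] = μ_Y + ρ·(σ_Y/σ_X)·(x − μ_X).
E[Y | X=13.2] = -2.7 + (-0.55)·(1.6/5.6)·(13.2 − (1.8)) = -2.7 + (-0.15714)·(11.4) = -4.4914.

-4.4914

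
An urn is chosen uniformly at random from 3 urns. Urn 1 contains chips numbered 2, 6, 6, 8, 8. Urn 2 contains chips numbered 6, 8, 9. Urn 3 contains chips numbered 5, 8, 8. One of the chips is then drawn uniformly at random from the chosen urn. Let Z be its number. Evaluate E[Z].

62/9

E[Z | urn 1] = (2+6+6+8+8)/5 = 6.
E[Z | urn 2] = (6+8+9)/3 = 23/3.
E[Z | urn 3] = (5+8+8)/3 = 7.
By the law of total expectation,
E[Z] = (1/3)·(6) + (1/3)·(23/3) + (1/3)·(7) = 62/9.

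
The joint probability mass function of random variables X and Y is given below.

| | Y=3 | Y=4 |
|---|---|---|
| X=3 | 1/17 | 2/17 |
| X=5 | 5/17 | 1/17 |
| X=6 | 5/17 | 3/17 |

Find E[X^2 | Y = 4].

151/6

P(Y = 4) = 6/17.
Σ X^2·P over the event = 9·(2/17) + 25·(1/17) + 36·(3/17) = 151/17.
E[X^2 | Y = 4] = (151/17) / (6/17) = 151/6.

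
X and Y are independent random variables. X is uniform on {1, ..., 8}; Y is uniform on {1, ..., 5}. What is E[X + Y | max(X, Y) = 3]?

24/5

P(max(X, Y) = 3) = 1/8.
Summing (X+Y)·P(x,y) over outcomes with max(X, Y) = 3 gives 3/5.
E[X + Y | max(X, Y) = 3] = (3/5) / (1/8) = 24/5.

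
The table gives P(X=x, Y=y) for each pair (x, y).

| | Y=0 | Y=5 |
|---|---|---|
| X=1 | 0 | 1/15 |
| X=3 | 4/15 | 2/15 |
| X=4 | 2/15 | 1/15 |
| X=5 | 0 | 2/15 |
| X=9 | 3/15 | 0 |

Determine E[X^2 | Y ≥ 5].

85/6

P(Y ≥ 5) = 2/5.
Σ X^2·P over the event = 1·(1/15) + 9·(2/15) + 16·(1/15) + 25·(2/15) = 17/3.
E[X^2 | Y ≥ 5] = (17/3) / (2/5) = 85/6.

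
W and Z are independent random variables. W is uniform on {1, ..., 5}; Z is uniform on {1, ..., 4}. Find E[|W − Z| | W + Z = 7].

5/3

Outcomes with W + Z = 7: (3,4), (4,3), (5,2), each with probability 1/20.
E[|W − Z| | W + Z = 7] = (1 + 1 + 3) / 3 = 5/3.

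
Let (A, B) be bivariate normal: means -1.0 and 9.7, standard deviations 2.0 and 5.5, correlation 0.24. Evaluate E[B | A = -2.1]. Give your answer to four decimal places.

The regression of B on A has slope ρ·σ_B/σ_A and passes through (μ_A, μ_B).
E[B | A=-2.1] = 9.7 + (0.24)·(5.5/2.0)·(-2.1 − (-1.0)) = 9.7 + (0.66)·(-1.1) = 8.9740.

8.9740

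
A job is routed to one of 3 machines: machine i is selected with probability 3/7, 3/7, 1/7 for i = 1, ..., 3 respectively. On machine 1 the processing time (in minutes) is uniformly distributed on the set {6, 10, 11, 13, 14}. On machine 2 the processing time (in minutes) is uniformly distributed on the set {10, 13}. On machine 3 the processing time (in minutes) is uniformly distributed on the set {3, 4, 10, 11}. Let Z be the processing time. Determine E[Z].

739/70

E[Z | machine 1] = (6+10+11+13+14)/5 = 54/5.
E[Z | machine 2] = (10+13)/2 = 23/2.
E[Z | machine 3] = (3+4+10+11)/4 = 7.
By the law of total expectation,
E[Z] = (3/7)·(54/5) + (3/7)·(23/2) + (1/7)·(7) = 739/70.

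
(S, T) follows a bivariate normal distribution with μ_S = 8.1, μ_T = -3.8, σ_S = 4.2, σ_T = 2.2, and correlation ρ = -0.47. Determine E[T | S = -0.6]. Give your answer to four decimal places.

-1.6581

E[T | S=x] = μ_T + ρ(σ_T/σ_S)(x − μ_S) for jointly normal variables.
E[T | S=-0.6] = -3.8 + (-0.47)·(2.2/4.2)·(-0.6 − (8.1)) = -3.8 + (-0.24619)·(-8.7) = -1.6581.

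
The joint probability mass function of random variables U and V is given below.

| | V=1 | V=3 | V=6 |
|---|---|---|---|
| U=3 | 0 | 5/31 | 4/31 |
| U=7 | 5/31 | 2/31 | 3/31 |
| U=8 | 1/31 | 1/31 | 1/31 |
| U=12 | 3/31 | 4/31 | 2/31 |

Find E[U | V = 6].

P(V = 6) = 10/31.
Σ U·P over the event = 3·(4/31) + 7·(3/31) + 8·(1/31) + 12·(2/31) = 65/31.
E[U | V = 6] = (65/31) / (10/31) = 13/2.

13/2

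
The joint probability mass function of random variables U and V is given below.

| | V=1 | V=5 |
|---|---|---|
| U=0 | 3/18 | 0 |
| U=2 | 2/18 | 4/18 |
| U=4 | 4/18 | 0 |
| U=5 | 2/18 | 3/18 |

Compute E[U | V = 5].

P(V = 5) = 7/18.
Σ U·P over the event = 2·(4/18) + 5·(3/18) = 23/18.
E[U | V = 5] = (23/18) / (7/18) = 23/7.

23/7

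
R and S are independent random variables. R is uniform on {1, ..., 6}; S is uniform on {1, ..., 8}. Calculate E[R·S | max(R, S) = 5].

125/9

Outcomes with max(R, S) = 5: (1,5), (2,5), (3,5), (4,5), (5,1), (5,2), (5,3), (5,4), (5,5), each with probability 1/48.
E[R·S | max(R, S) = 5] = (5 + 10 + 15 + 20 + 5 + 10 + 15 + 20 + 25) / 9 = 125/9.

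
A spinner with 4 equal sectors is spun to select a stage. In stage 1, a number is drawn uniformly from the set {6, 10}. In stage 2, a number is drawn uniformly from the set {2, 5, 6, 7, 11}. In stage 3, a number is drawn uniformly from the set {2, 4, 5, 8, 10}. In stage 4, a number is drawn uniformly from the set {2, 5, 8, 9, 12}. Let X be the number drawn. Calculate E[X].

34/5

E[X | stage 1] = (6+10)/2 = 8.
E[X | stage 2] = (2+5+6+7+11)/5 = 31/5.
E[X | stage 3] = (2+4+5+8+10)/5 = 29/5.
E[X | stage 4] = (2+5+8+9+12)/5 = 36/5.
E[X] = (1/4)·(8) + (1/4)·(31/5) + (1/4)·(29/5) + (1/4)·(36/5) = 34/5.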